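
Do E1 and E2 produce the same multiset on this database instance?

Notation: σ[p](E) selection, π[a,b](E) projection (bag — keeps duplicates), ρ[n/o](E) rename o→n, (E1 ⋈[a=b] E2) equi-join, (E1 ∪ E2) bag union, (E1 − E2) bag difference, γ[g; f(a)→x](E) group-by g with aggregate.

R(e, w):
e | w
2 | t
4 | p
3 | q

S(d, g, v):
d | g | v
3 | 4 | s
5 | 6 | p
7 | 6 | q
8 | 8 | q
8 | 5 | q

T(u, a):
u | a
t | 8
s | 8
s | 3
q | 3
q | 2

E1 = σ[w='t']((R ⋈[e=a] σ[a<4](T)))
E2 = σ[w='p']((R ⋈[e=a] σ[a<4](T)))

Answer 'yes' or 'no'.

E1 row counts bottom-up:
  R → 3
  T → 5
  σ[a<4](T) → 3
  (R ⋈[e=a] σ[a<4](T)) → 3
  σ[w='t']((R ⋈[e=a] σ[a<4](T))) → 1
E2 row counts bottom-up:
  R → 3
  T → 5
  σ[a<4](T) → 3
  (R ⋈[e=a] σ[a<4](T)) → 3
  σ[w='p']((R ⋈[e=a] σ[a<4](T))) → 0

E1 result:
e | w | u | a
2 | t | q | 2
E2 result:
e | w | u | a
(0 rows)
Witness: (2, 't', 'q', 2) appears 1× in E1 but 0× in E2.

no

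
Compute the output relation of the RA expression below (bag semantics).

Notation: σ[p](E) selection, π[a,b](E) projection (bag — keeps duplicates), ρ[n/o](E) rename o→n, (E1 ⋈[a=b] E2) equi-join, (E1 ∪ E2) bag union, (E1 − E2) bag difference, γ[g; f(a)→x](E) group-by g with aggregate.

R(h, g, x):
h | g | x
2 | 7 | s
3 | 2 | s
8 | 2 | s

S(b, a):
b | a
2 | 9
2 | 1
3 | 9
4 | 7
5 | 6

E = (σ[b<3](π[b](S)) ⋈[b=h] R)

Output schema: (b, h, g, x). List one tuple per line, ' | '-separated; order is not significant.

Stepwise |·|:
  S → 5
  π[b](S) → 5
  σ[b<3](π[b](S)) → 2
  R → 3
  (σ[b<3](π[b](S)) ⋈[b=h] R) → 2

== RESULT ==
b | h | g | x
2 | 2 | 7 | s
2 | 2 | 7 | s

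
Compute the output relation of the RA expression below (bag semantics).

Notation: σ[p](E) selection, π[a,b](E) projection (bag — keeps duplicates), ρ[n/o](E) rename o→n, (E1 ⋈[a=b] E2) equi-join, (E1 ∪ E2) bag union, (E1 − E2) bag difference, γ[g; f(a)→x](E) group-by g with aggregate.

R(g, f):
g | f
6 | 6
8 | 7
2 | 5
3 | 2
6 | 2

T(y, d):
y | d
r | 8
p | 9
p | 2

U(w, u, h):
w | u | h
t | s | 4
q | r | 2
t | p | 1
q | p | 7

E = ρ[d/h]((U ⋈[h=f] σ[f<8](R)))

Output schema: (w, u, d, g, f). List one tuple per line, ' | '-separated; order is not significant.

Per-node cardinality:
  U → 4
  R → 5
  σ[f<8](R) → 5
  (U ⋈[h=f] σ[f<8](R)) → 3
  ρ[d/h]((U ⋈[h=f] σ[f<8](R))) → 3

== RESULT ==
w | u | d | g | f
q | p | 7 | 8 | 7
q | r | 2 | 3 | 2
q | r | 2 | 6 | 2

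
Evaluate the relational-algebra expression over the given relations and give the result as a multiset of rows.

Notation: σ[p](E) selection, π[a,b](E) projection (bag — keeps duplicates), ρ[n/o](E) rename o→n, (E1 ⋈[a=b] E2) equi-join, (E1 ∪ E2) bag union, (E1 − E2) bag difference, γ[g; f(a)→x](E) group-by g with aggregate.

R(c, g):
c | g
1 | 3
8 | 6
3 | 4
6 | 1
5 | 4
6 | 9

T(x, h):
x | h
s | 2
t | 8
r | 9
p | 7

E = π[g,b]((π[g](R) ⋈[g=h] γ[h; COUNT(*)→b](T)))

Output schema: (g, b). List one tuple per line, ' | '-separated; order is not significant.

Subexpression sizes:
  R → 6
  π[g](R) → 6
  T → 4
  γ[h; COUNT(*)→b](T) → 4
  (π[g](R) ⋈[g=h] γ[h; COUNT(*)→b](T)) → 1
  π[g,b]((π[g](R) ⋈[g=h] γ[h; COUNT(*)→b](T))) → 1

== RESULT ==
g | b
9 | 1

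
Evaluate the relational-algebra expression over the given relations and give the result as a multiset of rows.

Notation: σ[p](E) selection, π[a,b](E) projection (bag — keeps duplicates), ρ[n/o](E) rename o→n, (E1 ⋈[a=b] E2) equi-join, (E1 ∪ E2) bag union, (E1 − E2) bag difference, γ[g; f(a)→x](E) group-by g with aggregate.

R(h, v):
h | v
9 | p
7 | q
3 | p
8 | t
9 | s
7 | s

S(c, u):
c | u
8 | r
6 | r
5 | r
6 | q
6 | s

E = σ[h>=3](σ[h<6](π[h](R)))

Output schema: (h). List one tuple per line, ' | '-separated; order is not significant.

Row counts bottom-up:
  R → 6
  π[h](R) → 6
  σ[h<6](π[h](R)) → 1
  σ[h>=3](σ[h<6](π[h](R))) → 1

== RESULT ==
h
3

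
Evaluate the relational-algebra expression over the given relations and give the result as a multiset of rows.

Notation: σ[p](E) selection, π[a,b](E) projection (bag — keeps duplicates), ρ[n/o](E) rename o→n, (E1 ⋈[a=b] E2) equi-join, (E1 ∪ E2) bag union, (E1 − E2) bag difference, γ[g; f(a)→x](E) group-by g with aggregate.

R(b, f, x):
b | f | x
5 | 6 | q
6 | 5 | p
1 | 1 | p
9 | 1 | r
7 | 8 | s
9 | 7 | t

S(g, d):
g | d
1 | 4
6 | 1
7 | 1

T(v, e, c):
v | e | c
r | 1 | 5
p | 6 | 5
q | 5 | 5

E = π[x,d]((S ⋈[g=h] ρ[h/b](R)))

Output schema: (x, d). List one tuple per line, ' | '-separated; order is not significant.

Stepwise |·|:
  S → 3
  R → 6
  ρ[h/b](R) → 6
  (S ⋈[g=h] ρ[h/b](R)) → 3
  π[x,d]((S ⋈[g=h] ρ[h/b](R))) → 3

== RESULT ==
x | d
p | 1
p | 4
s | 1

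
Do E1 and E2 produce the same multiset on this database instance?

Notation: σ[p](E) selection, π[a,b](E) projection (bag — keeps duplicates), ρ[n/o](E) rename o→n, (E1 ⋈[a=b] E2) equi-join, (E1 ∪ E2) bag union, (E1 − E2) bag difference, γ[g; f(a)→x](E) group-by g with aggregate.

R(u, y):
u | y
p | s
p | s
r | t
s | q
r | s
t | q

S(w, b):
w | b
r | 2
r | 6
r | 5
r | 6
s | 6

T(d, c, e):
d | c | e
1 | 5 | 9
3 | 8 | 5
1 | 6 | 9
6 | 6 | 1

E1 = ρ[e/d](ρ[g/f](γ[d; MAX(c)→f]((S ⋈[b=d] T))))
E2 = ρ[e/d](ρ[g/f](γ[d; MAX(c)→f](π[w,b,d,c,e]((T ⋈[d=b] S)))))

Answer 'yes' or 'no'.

E1 stepwise |·|:
  S → 5
  T → 4
  (S ⋈[b=d] T) → 3
  γ[d; MAX(c)→f]((S ⋈[b=d] T)) → 1
  ρ[g/f](γ[d; MAX(c)→f]((S ⋈[b=d] T))) → 1
  ρ[e/d](ρ[g/f](γ[d; MAX(c)→f]((S ⋈[b=d] T)))) → 1
E2 stepwise |·|:
  T → 4
  S → 5
  (T ⋈[d=b] S) → 3
  π[w,b,d,c,e]((T ⋈[d=b] S)) → 3
  γ[d; MAX(c)→f](π[w,b,d,c,e]((T ⋈[d=b] S))) → 1
  ρ[g/f](γ[d; MAX(c)→f](π[w,b,d,c,e]((T ⋈[d=b] S)))) → 1
  ρ[e/d](ρ[g/f](γ[d; MAX(c)→f](π[w,b,d,c,e]((T ⋈[d=b] S))))) → 1

E1 and E2 produce the same multiset:
e | g
6 | 6

yes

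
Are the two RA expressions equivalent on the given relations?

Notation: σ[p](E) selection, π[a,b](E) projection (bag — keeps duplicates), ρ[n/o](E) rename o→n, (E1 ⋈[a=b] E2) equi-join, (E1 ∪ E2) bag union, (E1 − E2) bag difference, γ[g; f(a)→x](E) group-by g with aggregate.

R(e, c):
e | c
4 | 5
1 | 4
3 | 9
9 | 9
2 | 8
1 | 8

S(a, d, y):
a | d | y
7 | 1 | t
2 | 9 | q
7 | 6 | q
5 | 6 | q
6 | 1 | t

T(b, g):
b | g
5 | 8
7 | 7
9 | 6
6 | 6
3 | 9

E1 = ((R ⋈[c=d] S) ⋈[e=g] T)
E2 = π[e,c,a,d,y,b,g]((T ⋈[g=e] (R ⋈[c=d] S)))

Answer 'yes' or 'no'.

E1 subexpression sizes:
  R → 6
  S → 5
  (R ⋈[c=d] S) → 2
  T → 5
  ((R ⋈[c=d] S) ⋈[e=g] T) → 1
E2 subexpression sizes:
  T → 5
  R → 6
  S → 5
  (R ⋈[c=d] S) → 2
  (T ⋈[g=e] (R ⋈[c=d] S)) → 1
  π[e,c,a,d,y,b,g]((T ⋈[g=e] (R ⋈[c=d] S))) → 1

E1 and E2 produce the same multiset:
e | c | a | d | y | b | g
9 | 9 | 2 | 9 | q | 3 | 9

yes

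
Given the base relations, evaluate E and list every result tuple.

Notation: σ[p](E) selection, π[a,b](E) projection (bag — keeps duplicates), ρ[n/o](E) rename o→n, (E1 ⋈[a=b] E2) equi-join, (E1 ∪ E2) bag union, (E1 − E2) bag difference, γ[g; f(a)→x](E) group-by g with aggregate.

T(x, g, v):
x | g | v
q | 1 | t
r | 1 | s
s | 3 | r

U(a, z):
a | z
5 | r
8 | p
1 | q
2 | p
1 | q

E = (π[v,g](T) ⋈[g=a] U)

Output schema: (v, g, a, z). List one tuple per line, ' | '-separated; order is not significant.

Row counts bottom-up:
  T → 3
  π[v,g](T) → 3
  U → 5
  (π[v,g](T) ⋈[g=a] U) → 4

== RESULT ==
v | g | a | z
s | 1 | 1 | q
s | 1 | 1 | q
t | 1 | 1 | q
t | 1 | 1 | q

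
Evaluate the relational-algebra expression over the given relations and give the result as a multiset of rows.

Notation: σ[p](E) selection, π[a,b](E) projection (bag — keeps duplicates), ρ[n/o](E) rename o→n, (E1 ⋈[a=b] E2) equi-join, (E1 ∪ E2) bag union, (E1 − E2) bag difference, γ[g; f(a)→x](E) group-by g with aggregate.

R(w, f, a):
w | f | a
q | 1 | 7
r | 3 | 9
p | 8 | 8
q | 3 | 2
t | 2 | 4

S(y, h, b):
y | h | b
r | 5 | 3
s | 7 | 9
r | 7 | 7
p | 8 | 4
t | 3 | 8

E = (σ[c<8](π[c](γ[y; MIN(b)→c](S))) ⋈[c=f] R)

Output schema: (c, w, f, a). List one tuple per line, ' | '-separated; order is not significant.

Stepwise |·|:
  S → 5
  γ[y; MIN(b)→c](S) → 4
  π[c](γ[y; MIN(b)→c](S)) → 4
  σ[c<8](π[c](γ[y; MIN(b)→c](S))) → 2
  R → 5
  (σ[c<8](π[c](γ[y; MIN(b)→c](S))) ⋈[c=f] R) → 2

== RESULT ==
c | w | f | a
3 | q | 3 | 2
3 | r | 3 | 9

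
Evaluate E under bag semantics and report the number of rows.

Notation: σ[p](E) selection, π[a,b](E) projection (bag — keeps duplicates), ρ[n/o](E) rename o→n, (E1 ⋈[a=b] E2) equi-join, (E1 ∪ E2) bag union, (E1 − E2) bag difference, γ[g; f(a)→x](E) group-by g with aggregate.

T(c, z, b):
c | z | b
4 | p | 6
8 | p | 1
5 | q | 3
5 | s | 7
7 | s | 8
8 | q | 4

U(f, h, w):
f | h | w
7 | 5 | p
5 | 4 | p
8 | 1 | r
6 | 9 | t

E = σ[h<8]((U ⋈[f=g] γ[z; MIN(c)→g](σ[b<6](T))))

Subexpression sizes:
  U → 4
  T → 6
  σ[b<6](T) → 3
  γ[z; MIN(c)→g](σ[b<6](T)) → 2
  (U ⋈[f=g] γ[z; MIN(c)→g](σ[b<6](T))) → 2
  σ[h<8]((U ⋈[f=g] γ[z; MIN(c)→g](σ[b<6](T)))) → 2

|E| = 2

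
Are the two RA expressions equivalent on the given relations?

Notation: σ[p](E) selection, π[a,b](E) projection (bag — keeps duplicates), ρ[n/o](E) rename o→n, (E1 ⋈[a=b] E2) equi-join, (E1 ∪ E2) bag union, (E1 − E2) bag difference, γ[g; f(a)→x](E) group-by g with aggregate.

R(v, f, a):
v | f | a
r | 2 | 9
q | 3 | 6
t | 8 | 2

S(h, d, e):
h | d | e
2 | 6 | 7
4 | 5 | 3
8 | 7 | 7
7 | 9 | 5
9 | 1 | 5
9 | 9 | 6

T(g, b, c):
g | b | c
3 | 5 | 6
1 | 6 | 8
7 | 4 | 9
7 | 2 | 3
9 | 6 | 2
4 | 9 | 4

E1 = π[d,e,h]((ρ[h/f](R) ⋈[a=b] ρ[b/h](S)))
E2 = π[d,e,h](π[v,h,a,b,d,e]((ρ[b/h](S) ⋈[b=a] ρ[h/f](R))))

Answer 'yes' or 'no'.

E1 row counts bottom-up:
  R → 3
  ρ[h/f](R) → 3
  S → 6
  ρ[b/h](S) → 6
  (ρ[h/f](R) ⋈[a=b] ρ[b/h](S)) → 3
  π[d,e,h]((ρ[h/f](R) ⋈[a=b] ρ[b/h](S))) → 3
E2 row counts bottom-up:
  S → 6
  ρ[b/h](S) → 6
  R → 3
  ρ[h/f](R) → 3
  (ρ[b/h](S) ⋈[b=a] ρ[h/f](R)) → 3
  π[v,h,a,b,d,e]((ρ[b/h](S) ⋈[b=a] ρ[h/f](R))) → 3
  π[d,e,h](π[v,h,a,b,d,e]((ρ[b/h](S) ⋈[b=a] ρ[h/f](R)))) → 3

E1 and E2 produce the same multiset:
d | e | h
1 | 5 | 2
6 | 7 | 8
9 | 6 | 2

yes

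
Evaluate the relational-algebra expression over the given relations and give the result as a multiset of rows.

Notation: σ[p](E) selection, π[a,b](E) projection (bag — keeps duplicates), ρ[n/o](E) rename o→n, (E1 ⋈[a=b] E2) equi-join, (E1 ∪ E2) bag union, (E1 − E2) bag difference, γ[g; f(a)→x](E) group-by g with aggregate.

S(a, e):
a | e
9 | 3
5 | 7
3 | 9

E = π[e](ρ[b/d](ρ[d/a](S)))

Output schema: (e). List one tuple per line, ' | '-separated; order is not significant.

Per-node cardinality:
  S → 3
  ρ[d/a](S) → 3
  ρ[b/d](ρ[d/a](S)) → 3
  π[e](ρ[b/d](ρ[d/a](S))) → 3

== RESULT ==
e
3
7
9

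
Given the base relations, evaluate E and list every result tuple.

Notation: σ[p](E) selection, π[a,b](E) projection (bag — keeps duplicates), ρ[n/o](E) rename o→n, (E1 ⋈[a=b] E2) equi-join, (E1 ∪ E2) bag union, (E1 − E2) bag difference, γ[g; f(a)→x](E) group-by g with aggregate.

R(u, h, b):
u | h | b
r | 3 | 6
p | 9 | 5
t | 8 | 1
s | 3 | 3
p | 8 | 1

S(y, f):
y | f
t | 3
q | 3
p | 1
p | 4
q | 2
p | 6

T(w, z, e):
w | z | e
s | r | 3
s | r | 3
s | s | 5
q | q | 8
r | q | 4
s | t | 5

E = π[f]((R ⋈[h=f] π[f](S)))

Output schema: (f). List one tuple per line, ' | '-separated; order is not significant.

Per-node cardinality:
  R → 5
  S → 6
  π[f](S) → 6
  (R ⋈[h=f] π[f](S)) → 4
  π[f]((R ⋈[h=f] π[f](S))) → 4

== RESULT ==
f
3
3
3
3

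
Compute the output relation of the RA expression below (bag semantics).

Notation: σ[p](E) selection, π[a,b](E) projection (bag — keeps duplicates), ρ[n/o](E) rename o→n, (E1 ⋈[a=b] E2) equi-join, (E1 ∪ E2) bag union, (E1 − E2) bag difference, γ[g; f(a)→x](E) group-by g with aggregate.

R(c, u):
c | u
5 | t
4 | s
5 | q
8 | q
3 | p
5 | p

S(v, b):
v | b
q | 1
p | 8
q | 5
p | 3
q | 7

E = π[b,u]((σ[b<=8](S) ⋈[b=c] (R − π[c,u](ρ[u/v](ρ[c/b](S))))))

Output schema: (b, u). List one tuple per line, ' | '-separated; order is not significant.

Row counts bottom-up:
  S → 5
  σ[b<=8](S) → 5
  R → 6
  S → 5
  ρ[c/b](S) → 5
  ρ[u/v](ρ[c/b](S)) → 5
  π[c,u](ρ[u/v](ρ[c/b](S))) → 5
  (R − π[c,u](ρ[u/v](ρ[c/b](S)))) → 4
  (σ[b<=8](S) ⋈[b=c] (R − π[c,u](ρ[u/v](ρ[c/b](S))))) → 3
  π[b,u]((σ[b<=8](S) ⋈[b=c] (R − π[c,u](ρ[u/v](ρ[c/b](S)))))) → 3

== RESULT ==
b | u
5 | p
5 | t
8 | q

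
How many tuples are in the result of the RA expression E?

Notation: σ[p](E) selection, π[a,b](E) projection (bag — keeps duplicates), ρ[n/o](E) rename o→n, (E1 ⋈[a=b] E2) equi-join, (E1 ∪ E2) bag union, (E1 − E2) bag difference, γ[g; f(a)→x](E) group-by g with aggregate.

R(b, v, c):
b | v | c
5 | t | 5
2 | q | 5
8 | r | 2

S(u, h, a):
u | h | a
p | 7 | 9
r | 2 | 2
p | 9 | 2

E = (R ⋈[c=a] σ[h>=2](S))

Stepwise |·|:
  R → 3
  S → 3
  σ[h>=2](S) → 3
  (R ⋈[c=a] σ[h>=2](S)) → 2

|E| = 2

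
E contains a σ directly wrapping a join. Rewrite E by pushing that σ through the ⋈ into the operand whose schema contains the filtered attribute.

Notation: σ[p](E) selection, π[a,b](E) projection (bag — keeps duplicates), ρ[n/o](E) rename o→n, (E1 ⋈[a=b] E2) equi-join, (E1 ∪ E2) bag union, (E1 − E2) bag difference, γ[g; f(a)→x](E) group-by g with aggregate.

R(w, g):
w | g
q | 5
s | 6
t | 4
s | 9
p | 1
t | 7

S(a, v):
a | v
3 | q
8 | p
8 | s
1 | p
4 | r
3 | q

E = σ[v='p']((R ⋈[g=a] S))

σ filters on v, owned by the right side.
E' = (R ⋈[g=a] σ[v='p'](S))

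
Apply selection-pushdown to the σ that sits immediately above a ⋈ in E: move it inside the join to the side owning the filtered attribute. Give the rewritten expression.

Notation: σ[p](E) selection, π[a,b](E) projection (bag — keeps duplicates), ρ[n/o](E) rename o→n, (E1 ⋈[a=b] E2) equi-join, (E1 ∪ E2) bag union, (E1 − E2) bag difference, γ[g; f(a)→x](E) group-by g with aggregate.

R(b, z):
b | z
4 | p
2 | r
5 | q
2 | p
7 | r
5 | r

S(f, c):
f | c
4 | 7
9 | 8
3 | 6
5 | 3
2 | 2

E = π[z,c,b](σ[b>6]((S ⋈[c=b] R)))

σ filters on b, owned by the right side.
E' = π[z,c,b]((S ⋈[c=b] σ[b>6](R)))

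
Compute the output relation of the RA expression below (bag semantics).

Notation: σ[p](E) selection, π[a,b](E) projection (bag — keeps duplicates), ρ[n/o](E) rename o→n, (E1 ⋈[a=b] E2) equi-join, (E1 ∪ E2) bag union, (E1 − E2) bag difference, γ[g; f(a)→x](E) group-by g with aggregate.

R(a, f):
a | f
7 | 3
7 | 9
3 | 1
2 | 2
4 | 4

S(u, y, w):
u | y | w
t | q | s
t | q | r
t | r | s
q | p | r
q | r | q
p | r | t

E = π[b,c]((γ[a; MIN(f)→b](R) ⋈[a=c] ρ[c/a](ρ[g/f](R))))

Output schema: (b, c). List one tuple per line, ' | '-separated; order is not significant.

Stepwise |·|:
  R → 5
  γ[a; MIN(f)→b](R) → 4
  R → 5
  ρ[g/f](R) → 5
  ρ[c/a](ρ[g/f](R)) → 5
  (γ[a; MIN(f)→b](R) ⋈[a=c] ρ[c/a](ρ[g/f](R))) → 5
  π[b,c]((γ[a; MIN(f)→b](R) ⋈[a=c] ρ[c/a](ρ[g/f](R)))) → 5

== RESULT ==
b | c
1 | 3
2 | 2
3 | 7
3 | 7
4 | 4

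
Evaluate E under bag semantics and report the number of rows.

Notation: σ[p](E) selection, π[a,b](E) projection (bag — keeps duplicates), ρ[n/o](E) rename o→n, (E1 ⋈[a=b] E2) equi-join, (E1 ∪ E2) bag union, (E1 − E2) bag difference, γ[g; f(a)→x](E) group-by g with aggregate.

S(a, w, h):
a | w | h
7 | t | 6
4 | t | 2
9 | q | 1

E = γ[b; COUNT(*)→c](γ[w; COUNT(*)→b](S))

Row counts bottom-up:
  S → 3
  γ[w; COUNT(*)→b](S) → 2
  γ[b; COUNT(*)→c](γ[w; COUNT(*)→b](S)) → 2

|E| = 2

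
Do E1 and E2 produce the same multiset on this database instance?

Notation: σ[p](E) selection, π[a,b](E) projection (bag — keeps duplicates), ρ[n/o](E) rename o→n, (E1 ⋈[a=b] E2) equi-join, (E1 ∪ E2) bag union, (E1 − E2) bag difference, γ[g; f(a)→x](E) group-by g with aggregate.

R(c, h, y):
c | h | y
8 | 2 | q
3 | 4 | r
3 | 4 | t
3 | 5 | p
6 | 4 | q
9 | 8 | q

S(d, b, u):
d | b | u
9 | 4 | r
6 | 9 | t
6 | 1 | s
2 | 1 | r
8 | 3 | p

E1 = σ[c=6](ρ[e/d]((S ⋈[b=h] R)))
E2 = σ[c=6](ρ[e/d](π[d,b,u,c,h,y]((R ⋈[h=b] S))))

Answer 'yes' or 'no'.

E1 subexpression sizes:
  S → 5
  R → 6
  (S ⋈[b=h] R) → 3
  ρ[e/d]((S ⋈[b=h] R)) → 3
  σ[c=6](ρ[e/d]((S ⋈[b=h] R))) → 1
E2 subexpression sizes:
  R → 6
  S → 5
  (R ⋈[h=b] S) → 3
  π[d,b,u,c,h,y]((R ⋈[h=b] S)) → 3
  ρ[e/d](π[d,b,u,c,h,y]((R ⋈[h=b] S))) → 3
  σ[c=6](ρ[e/d](π[d,b,u,c,h,y]((R ⋈[h=b] S)))) → 1

E1 and E2 produce the same multiset:
e | b | u | c | h | y
9 | 4 | r | 6 | 4 | q

yes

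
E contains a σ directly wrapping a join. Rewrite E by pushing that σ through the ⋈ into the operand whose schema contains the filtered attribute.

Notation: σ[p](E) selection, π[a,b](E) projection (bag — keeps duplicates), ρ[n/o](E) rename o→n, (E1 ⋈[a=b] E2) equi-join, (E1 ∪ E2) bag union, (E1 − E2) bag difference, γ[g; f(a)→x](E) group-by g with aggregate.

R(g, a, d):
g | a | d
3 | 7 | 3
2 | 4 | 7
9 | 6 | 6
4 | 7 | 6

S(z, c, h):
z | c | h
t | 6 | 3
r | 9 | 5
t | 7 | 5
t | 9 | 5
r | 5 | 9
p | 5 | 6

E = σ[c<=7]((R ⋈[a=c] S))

σ filters on c, owned by the right side.
E' = (R ⋈[a=c] σ[c<=7](S))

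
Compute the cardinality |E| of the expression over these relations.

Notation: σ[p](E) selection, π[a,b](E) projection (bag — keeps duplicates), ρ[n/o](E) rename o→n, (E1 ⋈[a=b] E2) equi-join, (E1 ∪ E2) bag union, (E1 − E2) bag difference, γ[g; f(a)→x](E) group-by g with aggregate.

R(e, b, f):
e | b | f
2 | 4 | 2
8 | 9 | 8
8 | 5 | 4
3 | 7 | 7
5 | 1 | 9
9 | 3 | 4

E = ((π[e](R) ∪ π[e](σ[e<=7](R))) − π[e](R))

Stepwise |·|:
  R → 6
  π[e](R) → 6
  R → 6
  σ[e<=7](R) → 3
  π[e](σ[e<=7](R)) → 3
  (π[e](R) ∪ π[e](σ[e<=7](R))) → 9
  R → 6
  π[e](R) → 6
  ((π[e](R) ∪ π[e](σ[e<=7](R))) − π[e](R)) → 3

|E| = 3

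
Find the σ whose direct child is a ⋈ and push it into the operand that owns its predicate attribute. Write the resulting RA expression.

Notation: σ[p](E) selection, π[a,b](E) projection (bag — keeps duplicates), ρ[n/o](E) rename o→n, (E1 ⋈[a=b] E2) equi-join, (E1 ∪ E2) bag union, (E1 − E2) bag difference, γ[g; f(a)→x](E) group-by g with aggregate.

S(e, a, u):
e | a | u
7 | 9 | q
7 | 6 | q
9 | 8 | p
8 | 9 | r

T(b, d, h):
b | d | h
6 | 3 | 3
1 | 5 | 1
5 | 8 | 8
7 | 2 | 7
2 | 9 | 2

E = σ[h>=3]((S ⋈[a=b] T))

σ filters on h, owned by the right side.
E' = (S ⋈[a=b] σ[h>=3](T))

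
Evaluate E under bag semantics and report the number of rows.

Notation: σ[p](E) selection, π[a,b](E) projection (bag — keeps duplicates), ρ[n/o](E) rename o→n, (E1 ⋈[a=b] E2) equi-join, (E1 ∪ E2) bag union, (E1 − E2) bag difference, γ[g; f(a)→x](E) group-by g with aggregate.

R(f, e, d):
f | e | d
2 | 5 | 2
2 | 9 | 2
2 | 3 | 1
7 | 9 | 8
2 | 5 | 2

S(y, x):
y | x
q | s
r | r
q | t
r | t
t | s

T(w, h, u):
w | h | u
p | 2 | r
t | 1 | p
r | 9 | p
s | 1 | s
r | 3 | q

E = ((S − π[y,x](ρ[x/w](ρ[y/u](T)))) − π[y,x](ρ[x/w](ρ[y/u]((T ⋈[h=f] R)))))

Row counts bottom-up:
  S → 5
  T → 5
  ρ[y/u](T) → 5
  ρ[x/w](ρ[y/u](T)) → 5
  π[y,x](ρ[x/w](ρ[y/u](T))) → 5
  (S − π[y,x](ρ[x/w](ρ[y/u](T)))) → 5
  T → 5
  R → 5
  (T ⋈[h=f] R) → 4
  ρ[y/u]((T ⋈[h=f] R)) → 4
  ρ[x/w](ρ[y/u]((T ⋈[h=f] R))) → 4
  π[y,x](ρ[x/w](ρ[y/u]((T ⋈[h=f] R)))) → 4
  ((S − π[y,x](ρ[x/w](ρ[y/u](T)))) − π[y,x](ρ[x/w](ρ[y/u]((T ⋈[h=f] R))))) → 5

|E| = 5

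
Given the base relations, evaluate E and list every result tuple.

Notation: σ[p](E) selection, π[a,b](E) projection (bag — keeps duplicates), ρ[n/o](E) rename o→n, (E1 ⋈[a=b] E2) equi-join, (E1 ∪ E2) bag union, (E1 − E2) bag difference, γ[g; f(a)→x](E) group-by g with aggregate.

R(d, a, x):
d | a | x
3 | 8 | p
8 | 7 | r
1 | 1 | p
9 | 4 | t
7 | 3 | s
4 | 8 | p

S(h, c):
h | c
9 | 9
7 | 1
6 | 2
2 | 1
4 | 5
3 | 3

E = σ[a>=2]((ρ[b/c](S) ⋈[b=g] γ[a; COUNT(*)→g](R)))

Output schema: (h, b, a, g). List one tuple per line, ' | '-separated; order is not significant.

Stepwise |·|:
  S → 6
  ρ[b/c](S) → 6
  R → 6
  γ[a; COUNT(*)→g](R) → 5
  (ρ[b/c](S) ⋈[b=g] γ[a; COUNT(*)→g](R)) → 9
  σ[a>=2]((ρ[b/c](S) ⋈[b=g] γ[a; COUNT(*)→g](R))) → 7

== RESULT ==
h | b | a | g
2 | 1 | 3 | 1
2 | 1 | 4 | 1
2 | 1 | 7 | 1
6 | 2 | 8 | 2
7 | 1 | 3 | 1
7 | 1 | 4 | 1
7 | 1 | 7 | 1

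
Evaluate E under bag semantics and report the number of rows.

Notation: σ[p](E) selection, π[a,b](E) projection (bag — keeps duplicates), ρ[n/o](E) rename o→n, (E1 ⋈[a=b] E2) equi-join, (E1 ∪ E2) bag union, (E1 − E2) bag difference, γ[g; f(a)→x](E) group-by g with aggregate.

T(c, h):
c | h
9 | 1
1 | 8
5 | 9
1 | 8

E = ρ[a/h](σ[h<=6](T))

Row counts bottom-up:
  T → 4
  σ[h<=6](T) → 1
  ρ[a/h](σ[h<=6](T)) → 1

|E| = 1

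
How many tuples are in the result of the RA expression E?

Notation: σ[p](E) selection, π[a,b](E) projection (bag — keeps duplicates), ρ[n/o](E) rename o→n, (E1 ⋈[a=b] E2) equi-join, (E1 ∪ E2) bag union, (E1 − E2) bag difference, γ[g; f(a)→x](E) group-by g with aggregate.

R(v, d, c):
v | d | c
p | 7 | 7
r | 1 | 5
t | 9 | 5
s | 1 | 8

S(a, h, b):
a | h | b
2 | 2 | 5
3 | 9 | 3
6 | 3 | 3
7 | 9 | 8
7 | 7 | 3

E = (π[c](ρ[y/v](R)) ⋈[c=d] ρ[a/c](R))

Row counts bottom-up:
  R → 4
  ρ[y/v](R) → 4
  π[c](ρ[y/v](R)) → 4
  R → 4
  ρ[a/c](R) → 4
  (π[c](ρ[y/v](R)) ⋈[c=d] ρ[a/c](R)) → 1

|E| = 1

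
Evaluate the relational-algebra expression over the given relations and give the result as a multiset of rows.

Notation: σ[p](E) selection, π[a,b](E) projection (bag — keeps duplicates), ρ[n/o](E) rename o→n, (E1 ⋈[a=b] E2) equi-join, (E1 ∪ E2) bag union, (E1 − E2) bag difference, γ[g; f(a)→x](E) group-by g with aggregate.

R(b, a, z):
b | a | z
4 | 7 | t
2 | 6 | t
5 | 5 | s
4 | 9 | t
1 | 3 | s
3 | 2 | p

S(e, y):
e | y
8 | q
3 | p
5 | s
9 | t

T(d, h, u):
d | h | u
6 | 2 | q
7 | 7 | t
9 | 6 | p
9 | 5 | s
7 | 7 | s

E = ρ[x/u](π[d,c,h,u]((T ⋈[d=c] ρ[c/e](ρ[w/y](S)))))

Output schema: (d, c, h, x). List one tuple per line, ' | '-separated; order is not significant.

Subexpression sizes:
  T → 5
  S → 4
  ρ[w/y](S) → 4
  ρ[c/e](ρ[w/y](S)) → 4
  (T ⋈[d=c] ρ[c/e](ρ[w/y](S))) → 2
  π[d,c,h,u]((T ⋈[d=c] ρ[c/e](ρ[w/y](S)))) → 2
  ρ[x/u](π[d,c,h,u]((T ⋈[d=c] ρ[c/e](ρ[w/y](S))))) → 2

== RESULT ==
d | c | h | x
9 | 9 | 5 | s
9 | 9 | 6 | p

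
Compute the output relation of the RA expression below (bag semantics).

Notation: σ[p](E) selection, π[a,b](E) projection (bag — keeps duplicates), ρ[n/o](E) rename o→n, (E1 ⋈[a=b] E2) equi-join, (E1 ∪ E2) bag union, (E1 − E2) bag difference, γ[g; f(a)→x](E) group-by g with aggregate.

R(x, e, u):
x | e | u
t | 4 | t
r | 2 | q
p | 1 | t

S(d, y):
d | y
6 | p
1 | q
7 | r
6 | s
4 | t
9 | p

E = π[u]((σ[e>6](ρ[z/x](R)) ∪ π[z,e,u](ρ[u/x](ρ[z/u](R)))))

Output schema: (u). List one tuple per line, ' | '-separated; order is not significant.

Per-node cardinality:
  R → 3
  ρ[z/x](R) → 3
  σ[e>6](ρ[z/x](R)) → 0
  R → 3
  ρ[z/u](R) → 3
  ρ[u/x](ρ[z/u](R)) → 3
  π[z,e,u](ρ[u/x](ρ[z/u](R))) → 3
  (σ[e>6](ρ[z/x](R)) ∪ π[z,e,u](ρ[u/x](ρ[z/u](R)))) → 3
  π[u]((σ[e>6](ρ[z/x](R)) ∪ π[z,e,u](ρ[u/x](ρ[z/u](R))))) → 3

== RESULT ==
u
p
r
t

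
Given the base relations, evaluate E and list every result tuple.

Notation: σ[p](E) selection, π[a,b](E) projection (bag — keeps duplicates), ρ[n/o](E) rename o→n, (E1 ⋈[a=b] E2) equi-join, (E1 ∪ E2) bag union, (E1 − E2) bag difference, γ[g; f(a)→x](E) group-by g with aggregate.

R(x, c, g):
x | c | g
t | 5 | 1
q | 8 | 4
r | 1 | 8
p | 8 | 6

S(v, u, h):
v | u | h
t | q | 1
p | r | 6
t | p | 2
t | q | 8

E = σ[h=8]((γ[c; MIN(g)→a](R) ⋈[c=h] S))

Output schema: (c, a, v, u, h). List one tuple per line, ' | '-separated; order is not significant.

Stepwise |·|:
  R → 4
  γ[c; MIN(g)→a](R) → 3
  S → 4
  (γ[c; MIN(g)→a](R) ⋈[c=h] S) → 2
  σ[h=8]((γ[c; MIN(g)→a](R) ⋈[c=h] S)) → 1

== RESULT ==
c | a | v | u | h
8 | 4 | t | q | 8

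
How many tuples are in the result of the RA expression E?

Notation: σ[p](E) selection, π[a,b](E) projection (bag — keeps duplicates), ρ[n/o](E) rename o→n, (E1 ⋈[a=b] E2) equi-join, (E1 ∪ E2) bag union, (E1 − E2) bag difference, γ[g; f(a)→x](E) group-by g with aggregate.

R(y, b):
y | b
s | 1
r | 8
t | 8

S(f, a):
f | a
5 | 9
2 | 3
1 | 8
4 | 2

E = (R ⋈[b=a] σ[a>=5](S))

Per-node cardinality:
  R → 3
  S → 4
  σ[a>=5](S) → 2
  (R ⋈[b=a] σ[a>=5](S)) → 2

|E| = 2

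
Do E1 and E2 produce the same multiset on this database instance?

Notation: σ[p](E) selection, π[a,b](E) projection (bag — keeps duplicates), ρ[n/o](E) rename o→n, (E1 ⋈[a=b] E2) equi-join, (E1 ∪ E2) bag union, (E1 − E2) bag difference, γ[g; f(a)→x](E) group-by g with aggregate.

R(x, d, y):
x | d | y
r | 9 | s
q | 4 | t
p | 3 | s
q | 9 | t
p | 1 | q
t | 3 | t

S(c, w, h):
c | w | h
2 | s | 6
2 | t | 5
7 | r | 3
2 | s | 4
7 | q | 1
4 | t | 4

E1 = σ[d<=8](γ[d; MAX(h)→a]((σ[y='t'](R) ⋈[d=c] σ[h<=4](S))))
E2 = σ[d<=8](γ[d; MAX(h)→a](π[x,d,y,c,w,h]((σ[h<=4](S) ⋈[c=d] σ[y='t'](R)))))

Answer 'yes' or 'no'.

E1 per-node cardinality:
  R → 6
  σ[y='t'](R) → 3
  S → 6
  σ[h<=4](S) → 4
  (σ[y='t'](R) ⋈[d=c] σ[h<=4](S)) → 1
  γ[d; MAX(h)→a]((σ[y='t'](R) ⋈[d=c] σ[h<=4](S))) → 1
  σ[d<=8](γ[d; MAX(h)→a]((σ[y='t'](R) ⋈[d=c] σ[h<=4](S)))) → 1
E2 per-node cardinality:
  S → 6
  σ[h<=4](S) → 4
  R → 6
  σ[y='t'](R) → 3
  (σ[h<=4](S) ⋈[c=d] σ[y='t'](R)) → 1
  π[x,d,y,c,w,h]((σ[h<=4](S) ⋈[c=d] σ[y='t'](R))) → 1
  γ[d; MAX(h)→a](π[x,d,y,c,w,h]((σ[h<=4](S) ⋈[c=d] σ[y='t'](R)))) → 1
  σ[d<=8](γ[d; MAX(h)→a](π[x,d,y,c,w,h]((σ[h<=4](S) ⋈[c=d] σ[y='t'](R))))) → 1

E1 and E2 produce the same multiset:
d | a
4 | 4

yes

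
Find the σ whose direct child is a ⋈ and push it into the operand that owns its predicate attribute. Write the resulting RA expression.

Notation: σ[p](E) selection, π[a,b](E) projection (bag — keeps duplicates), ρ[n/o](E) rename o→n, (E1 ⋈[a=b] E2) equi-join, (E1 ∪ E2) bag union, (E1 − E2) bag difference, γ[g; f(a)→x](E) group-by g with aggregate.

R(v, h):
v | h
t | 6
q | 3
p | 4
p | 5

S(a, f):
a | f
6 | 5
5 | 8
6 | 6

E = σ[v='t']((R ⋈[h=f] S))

σ filters on v, owned by the left side.
E' = (σ[v='t'](R) ⋈[h=f] S)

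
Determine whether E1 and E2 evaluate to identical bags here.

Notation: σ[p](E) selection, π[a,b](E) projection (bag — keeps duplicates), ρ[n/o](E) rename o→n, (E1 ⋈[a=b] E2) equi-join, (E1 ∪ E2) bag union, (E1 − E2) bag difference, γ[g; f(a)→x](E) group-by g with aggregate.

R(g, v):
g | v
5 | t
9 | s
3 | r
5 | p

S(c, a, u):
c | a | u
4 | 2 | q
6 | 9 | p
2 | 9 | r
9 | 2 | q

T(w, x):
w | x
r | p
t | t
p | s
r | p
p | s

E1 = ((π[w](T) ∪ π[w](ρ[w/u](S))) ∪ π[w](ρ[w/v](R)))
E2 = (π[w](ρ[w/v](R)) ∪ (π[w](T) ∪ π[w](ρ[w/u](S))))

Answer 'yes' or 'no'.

E1 row counts bottom-up:
  T → 5
  π[w](T) → 5
  S → 4
  ρ[w/u](S) → 4
  π[w](ρ[w/u](S)) → 4
  (π[w](T) ∪ π[w](ρ[w/u](S))) → 9
  R → 4
  ρ[w/v](R) → 4
  π[w](ρ[w/v](R)) → 4
  ((π[w](T) ∪ π[w](ρ[w/u](S))) ∪ π[w](ρ[w/v](R))) → 13
E2 row counts bottom-up:
  R → 4
  ρ[w/v](R) → 4
  π[w](ρ[w/v](R)) → 4
  T → 5
  π[w](T) → 5
  S → 4
  ρ[w/u](S) → 4
  π[w](ρ[w/u](S)) → 4
  (π[w](T) ∪ π[w](ρ[w/u](S))) → 9
  (π[w](ρ[w/v](R)) ∪ (π[w](T) ∪ π[w](ρ[w/u](S)))) → 13

E1 and E2 produce the same multiset:
w
p
p
p
p
q
q
r
r
r
r
s
t
t

yes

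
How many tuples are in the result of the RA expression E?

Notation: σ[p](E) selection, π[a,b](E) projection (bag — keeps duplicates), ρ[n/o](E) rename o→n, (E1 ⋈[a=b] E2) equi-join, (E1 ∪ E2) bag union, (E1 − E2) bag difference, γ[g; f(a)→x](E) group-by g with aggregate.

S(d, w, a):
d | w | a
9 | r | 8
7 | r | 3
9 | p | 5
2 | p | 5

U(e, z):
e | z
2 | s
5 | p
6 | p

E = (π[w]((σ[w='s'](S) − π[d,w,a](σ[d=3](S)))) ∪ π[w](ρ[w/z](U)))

Per-node cardinality:
  S → 4
  σ[w='s'](S) → 0
  S → 4
  σ[d=3](S) → 0
  π[d,w,a](σ[d=3](S)) → 0
  (σ[w='s'](S) − π[d,w,a](σ[d=3](S))) → 0
  π[w]((σ[w='s'](S) − π[d,w,a](σ[d=3](S)))) → 0
  U → 3
  ρ[w/z](U) → 3
  π[w](ρ[w/z](U)) → 3
  (π[w]((σ[w='s'](S) − π[d,w,a](σ[d=3](S)))) ∪ π[w](ρ[w/z](U))) → 3

|E| = 3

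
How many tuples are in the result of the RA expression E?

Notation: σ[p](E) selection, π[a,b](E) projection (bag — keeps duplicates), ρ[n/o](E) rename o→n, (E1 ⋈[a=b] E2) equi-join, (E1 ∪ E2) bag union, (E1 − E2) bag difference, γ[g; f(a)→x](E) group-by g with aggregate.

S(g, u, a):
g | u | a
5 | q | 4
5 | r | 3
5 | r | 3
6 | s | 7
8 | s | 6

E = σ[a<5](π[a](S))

Per-node cardinality:
  S → 5
  π[a](S) → 5
  σ[a<5](π[a](S)) → 3

|E| = 3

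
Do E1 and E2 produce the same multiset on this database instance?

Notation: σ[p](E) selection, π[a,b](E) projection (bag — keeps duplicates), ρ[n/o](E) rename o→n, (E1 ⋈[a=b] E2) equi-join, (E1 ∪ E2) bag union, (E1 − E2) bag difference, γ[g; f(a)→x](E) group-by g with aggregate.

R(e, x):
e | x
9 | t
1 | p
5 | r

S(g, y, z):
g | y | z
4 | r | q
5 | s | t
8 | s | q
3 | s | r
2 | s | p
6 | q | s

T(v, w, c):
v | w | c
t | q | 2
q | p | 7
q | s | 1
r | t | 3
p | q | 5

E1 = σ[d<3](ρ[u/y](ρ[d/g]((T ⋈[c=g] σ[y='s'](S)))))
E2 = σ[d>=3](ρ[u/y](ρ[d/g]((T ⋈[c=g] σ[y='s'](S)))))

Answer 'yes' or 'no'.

E1 row counts bottom-up:
  T → 5
  S → 6
  σ[y='s'](S) → 4
  (T ⋈[c=g] σ[y='s'](S)) → 3
  ρ[d/g]((T ⋈[c=g] σ[y='s'](S))) → 3
  ρ[u/y](ρ[d/g]((T ⋈[c=g] σ[y='s'](S)))) → 3
  σ[d<3](ρ[u/y](ρ[d/g]((T ⋈[c=g] σ[y='s'](S))))) → 1
E2 row counts bottom-up:
  T → 5
  S → 6
  σ[y='s'](S) → 4
  (T ⋈[c=g] σ[y='s'](S)) → 3
  ρ[d/g]((T ⋈[c=g] σ[y='s'](S))) → 3
  ρ[u/y](ρ[d/g]((T ⋈[c=g] σ[y='s'](S)))) → 3
  σ[d>=3](ρ[u/y](ρ[d/g]((T ⋈[c=g] σ[y='s'](S))))) → 2

E1 result:
v | w | c | d | u | z
t | q | 2 | 2 | s | p
E2 result:
v | w | c | d | u | z
p | q | 5 | 5 | s | t
r | t | 3 | 3 | s | r
Witness: ('r', 't', 3, 3, 's', 'r') appears 0× in E1 but 1× in E2.

no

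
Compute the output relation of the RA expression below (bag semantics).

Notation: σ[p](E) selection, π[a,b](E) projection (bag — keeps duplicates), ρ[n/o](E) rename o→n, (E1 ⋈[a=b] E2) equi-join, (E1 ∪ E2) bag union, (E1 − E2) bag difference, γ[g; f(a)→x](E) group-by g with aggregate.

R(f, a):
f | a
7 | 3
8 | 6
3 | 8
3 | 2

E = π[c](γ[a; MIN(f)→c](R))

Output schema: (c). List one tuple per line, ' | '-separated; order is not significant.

Stepwise |·|:
  R → 4
  γ[a; MIN(f)→c](R) → 4
  π[c](γ[a; MIN(f)→c](R)) → 4

== RESULT ==
c
3
3
7
8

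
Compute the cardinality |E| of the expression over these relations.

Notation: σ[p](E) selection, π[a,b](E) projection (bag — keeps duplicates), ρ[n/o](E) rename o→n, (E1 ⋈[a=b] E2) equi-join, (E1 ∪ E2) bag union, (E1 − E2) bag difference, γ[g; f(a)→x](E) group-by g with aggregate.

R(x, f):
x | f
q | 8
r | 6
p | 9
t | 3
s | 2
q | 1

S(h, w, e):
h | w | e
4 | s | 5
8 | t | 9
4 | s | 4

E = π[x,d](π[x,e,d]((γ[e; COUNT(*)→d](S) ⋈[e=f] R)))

Per-node cardinality:
  S → 3
  γ[e; COUNT(*)→d](S) → 3
  R → 6
  (γ[e; COUNT(*)→d](S) ⋈[e=f] R) → 1
  π[x,e,d]((γ[e; COUNT(*)→d](S) ⋈[e=f] R)) → 1
  π[x,d](π[x,e,d]((γ[e; COUNT(*)→d](S) ⋈[e=f] R))) → 1

|E| = 1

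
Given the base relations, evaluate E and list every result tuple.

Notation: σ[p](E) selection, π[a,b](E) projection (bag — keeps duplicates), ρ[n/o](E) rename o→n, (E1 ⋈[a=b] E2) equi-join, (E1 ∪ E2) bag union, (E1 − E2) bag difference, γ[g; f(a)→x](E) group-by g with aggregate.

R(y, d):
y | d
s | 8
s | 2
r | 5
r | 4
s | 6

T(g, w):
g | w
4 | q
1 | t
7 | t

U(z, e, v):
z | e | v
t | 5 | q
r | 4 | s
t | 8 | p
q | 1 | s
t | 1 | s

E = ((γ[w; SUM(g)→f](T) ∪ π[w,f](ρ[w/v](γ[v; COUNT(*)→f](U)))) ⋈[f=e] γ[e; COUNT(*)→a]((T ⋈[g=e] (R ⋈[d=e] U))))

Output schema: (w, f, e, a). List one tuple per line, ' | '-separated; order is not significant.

Row counts bottom-up:
  T → 3
  γ[w; SUM(g)→f](T) → 2
  U → 5
  γ[v; COUNT(*)→f](U) → 3
  ρ[w/v](γ[v; COUNT(*)→f](U)) → 3
  π[w,f](ρ[w/v](γ[v; COUNT(*)→f](U))) → 3
  (γ[w; SUM(g)→f](T) ∪ π[w,f](ρ[w/v](γ[v; COUNT(*)→f](U)))) → 5
  T → 3
  R → 5
  U → 5
  (R ⋈[d=e] U) → 3
  (T ⋈[g=e] (R ⋈[d=e] U)) → 1
  γ[e; COUNT(*)→a]((T ⋈[g=e] (R ⋈[d=e] U))) → 1
  ((γ[w; SUM(g)→f](T) ∪ π[w,f](ρ[w/v](γ[v; COUNT(*)→f](U)))) ⋈[f=e] γ[e; COUNT(*)→a]((T ⋈[g=e] (R ⋈[d=e] U)))) → 1

== RESULT ==
w | f | e | a
q | 4 | 4 | 1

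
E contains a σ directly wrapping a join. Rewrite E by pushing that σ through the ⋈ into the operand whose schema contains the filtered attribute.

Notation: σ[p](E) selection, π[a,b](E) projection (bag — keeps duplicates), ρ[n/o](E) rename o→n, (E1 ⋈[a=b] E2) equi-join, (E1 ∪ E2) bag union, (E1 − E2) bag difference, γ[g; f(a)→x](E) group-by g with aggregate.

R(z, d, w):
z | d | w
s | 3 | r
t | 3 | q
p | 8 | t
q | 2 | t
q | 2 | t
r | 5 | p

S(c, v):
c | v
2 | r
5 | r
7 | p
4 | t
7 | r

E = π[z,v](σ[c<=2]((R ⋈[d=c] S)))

σ filters on c, owned by the right side.
E' = π[z,v]((R ⋈[d=c] σ[c<=2](S)))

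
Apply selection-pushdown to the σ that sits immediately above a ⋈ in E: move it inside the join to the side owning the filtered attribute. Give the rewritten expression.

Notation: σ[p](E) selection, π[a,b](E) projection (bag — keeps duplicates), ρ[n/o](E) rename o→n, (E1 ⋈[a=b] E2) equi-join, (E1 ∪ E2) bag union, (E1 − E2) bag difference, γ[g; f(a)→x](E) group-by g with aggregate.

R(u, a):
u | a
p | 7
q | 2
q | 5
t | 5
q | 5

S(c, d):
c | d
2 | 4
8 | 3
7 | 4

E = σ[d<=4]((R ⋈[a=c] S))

σ filters on d, owned by the right side.
E' = (R ⋈[a=c] σ[d<=4](S))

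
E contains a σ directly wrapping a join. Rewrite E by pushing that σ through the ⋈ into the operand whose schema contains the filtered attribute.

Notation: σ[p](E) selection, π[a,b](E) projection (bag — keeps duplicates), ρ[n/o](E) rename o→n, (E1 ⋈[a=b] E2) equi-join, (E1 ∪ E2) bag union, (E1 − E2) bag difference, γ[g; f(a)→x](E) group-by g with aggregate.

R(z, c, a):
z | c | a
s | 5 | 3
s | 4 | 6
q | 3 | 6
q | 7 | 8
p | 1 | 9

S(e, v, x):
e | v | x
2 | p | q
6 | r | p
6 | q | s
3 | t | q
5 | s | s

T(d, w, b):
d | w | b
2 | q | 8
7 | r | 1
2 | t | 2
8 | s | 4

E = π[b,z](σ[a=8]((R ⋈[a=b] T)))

σ filters on a, owned by the left side.
E' = π[b,z]((σ[a=8](R) ⋈[a=b] T))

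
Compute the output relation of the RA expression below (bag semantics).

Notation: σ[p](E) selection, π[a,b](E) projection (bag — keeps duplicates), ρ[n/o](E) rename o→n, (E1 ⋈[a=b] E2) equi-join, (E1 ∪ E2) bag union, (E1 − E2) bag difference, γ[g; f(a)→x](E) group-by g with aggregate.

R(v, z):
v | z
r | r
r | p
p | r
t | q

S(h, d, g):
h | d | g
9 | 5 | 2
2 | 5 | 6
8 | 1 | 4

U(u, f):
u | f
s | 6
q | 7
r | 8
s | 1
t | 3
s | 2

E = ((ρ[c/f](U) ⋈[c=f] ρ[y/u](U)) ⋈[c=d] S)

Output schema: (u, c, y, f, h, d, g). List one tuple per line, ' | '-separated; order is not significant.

Subexpression sizes:
  U → 6
  ρ[c/f](U) → 6
  U → 6
  ρ[y/u](U) → 6
  (ρ[c/f](U) ⋈[c=f] ρ[y/u](U)) → 6
  S → 3
  ((ρ[c/f](U) ⋈[c=f] ρ[y/u](U)) ⋈[c=d] S) → 1

== RESULT ==
u | c | y | f | h | d | g
s | 1 | s | 1 | 8 | 1 | 4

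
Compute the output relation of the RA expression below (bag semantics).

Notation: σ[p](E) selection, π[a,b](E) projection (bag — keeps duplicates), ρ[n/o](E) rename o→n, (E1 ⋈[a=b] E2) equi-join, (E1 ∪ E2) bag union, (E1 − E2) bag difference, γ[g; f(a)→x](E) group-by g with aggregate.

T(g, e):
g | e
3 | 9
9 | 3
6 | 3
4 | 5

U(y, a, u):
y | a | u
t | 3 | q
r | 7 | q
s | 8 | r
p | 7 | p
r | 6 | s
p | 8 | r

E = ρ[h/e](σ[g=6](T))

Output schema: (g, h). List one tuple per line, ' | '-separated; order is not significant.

Per-node cardinality:
  T → 4
  σ[g=6](T) → 1
  ρ[h/e](σ[g=6](T)) → 1

== RESULT ==
g | h
6 | 3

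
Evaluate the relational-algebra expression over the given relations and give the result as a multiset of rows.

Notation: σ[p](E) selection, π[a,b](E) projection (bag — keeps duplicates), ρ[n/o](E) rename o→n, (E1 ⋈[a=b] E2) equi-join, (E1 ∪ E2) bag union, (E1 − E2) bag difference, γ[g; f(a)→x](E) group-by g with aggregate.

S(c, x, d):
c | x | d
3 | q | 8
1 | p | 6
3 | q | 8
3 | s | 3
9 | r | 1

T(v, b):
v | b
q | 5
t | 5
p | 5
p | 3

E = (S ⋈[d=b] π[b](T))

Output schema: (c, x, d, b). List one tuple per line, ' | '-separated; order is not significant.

Stepwise |·|:
  S → 5
  T → 4
  π[b](T) → 4
  (S ⋈[d=b] π[b](T)) → 1

== RESULT ==
c | x | d | b
3 | s | 3 | 3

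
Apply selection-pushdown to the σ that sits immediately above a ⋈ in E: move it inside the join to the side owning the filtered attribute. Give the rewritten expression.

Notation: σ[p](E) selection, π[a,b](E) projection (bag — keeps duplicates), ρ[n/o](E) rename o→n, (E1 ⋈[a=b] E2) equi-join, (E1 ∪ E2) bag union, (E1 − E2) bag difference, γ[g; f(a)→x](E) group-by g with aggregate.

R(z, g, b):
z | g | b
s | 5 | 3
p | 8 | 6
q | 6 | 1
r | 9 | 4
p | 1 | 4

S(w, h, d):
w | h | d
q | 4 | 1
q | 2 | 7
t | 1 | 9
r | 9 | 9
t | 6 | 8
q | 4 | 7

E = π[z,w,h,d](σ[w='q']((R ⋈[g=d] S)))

σ filters on w, owned by the right side.
E' = π[z,w,h,d]((R ⋈[g=d] σ[w='q'](S)))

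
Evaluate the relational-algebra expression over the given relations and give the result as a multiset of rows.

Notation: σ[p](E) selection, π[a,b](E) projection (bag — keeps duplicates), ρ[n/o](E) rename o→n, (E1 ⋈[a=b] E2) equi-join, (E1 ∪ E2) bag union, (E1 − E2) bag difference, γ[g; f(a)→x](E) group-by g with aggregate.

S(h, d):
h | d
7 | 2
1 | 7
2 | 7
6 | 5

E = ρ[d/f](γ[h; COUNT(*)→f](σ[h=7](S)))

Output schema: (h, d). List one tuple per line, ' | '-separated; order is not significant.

Subexpression sizes:
  S → 4
  σ[h=7](S) → 1
  γ[h; COUNT(*)→f](σ[h=7](S)) → 1
  ρ[d/f](γ[h; COUNT(*)→f](σ[h=7](S))) → 1

== RESULT ==
h | d
7 | 1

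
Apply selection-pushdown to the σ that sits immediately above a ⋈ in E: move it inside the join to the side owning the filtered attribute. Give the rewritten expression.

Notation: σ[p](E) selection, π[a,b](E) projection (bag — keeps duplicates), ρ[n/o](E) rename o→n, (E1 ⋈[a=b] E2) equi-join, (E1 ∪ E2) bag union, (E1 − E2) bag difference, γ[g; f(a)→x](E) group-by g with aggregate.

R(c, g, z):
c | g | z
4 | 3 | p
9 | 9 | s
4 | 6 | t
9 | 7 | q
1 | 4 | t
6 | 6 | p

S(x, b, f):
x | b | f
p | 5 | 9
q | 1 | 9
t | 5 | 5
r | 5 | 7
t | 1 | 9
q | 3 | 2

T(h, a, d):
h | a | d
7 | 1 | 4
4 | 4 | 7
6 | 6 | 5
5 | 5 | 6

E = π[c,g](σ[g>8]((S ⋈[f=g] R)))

σ filters on g, owned by the right side.
E' = π[c,g]((S ⋈[f=g] σ[g>8](R)))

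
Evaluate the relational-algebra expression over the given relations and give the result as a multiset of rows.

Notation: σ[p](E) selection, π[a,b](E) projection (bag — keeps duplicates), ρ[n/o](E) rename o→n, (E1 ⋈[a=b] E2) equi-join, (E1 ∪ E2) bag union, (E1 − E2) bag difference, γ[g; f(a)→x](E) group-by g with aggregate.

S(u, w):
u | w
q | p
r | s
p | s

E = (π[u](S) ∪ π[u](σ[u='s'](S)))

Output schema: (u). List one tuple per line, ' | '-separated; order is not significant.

Row counts bottom-up:
  S → 3
  π[u](S) → 3
  S → 3
  σ[u='s'](S) → 0
  π[u](σ[u='s'](S)) → 0
  (π[u](S) ∪ π[u](σ[u='s'](S))) → 3

== RESULT ==
u
p
q
r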